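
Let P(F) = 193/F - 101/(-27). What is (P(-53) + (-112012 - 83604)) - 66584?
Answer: -375208058/1431 ≈ -2.6220e+5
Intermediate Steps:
P(F) = 101/27 + 193/F (P(F) = 193/F - 101*(-1/27) = 193/F + 101/27 = 101/27 + 193/F)
(P(-53) + (-112012 - 83604)) - 66584 = ((101/27 + 193/(-53)) + (-112012 - 83604)) - 66584 = ((101/27 + 193*(-1/53)) - 195616) - 66584 = ((101/27 - 193/53) - 195616) - 66584 = (142/1431 - 195616) - 66584 = -279926354/1431 - 66584 = -375208058/1431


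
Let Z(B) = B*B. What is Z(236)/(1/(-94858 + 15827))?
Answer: -4401710576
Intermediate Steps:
Z(B) = B²
Z(236)/(1/(-94858 + 15827)) = 236²/(1/(-94858 + 15827)) = 55696/(1/(-79031)) = 55696/(-1/79031) = 55696*(-79031) = -4401710576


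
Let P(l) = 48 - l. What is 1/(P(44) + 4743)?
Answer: 1/4747 ≈ 0.00021066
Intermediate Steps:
1/(P(44) + 4743) = 1/((48 - 1*44) + 4743) = 1/((48 - 44) + 4743) = 1/(4 + 4743) = 1/4747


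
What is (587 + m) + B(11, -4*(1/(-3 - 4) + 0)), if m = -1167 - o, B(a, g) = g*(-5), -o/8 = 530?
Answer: 25600/7 ≈ 3657.1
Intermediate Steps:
o = -4240 (o = -8*530 = -4240)
B(a, g) = -5*g
m = 3073 (m = -1167 - 1*(-4240) = -1167 + 4240 = 3073)
(587 + m) + B(11, -4*(1/(-3 - 4) + 0)) = (587 + 3073) - (-20)*(1/(-3 - 4) + 0) = 3660 - (-20)*(1/(-7) + 0) = 3660 - (-20)*(-1/7 + 0) = 3660 - (-20)*(-1)/7 = 3660 - 5*4/7 = 3660 - 20/7 = 25600/7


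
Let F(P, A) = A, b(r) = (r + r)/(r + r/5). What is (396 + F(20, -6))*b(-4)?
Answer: 650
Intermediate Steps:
b(r) = 5/3 (b(r) = (2*r)/(r + r*(⅕)) = (2*r)/(r + r/5) = (2*r)/((6*r/5)) = (2*r)*(5/(6*r)) = 5/3)
(396 + F(20, -6))*b(-4) = (396 - 6)*(5/3) = 390*(5/3) = 650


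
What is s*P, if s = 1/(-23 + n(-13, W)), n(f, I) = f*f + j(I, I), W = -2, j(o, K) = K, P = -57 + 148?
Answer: 91/144 ≈ 0.63194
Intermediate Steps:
P = 91
n(f, I) = I + f² (n(f, I) = f*f + I = f² + I = I + f²)
s = 1/144 (s = 1/(-23 + (-2 + (-13)²)) = 1/(-23 + (-2 + 169)) = 1/(-23 + 167) = 1/144 ≈ 0.0069444)
s*P = (1/144)*91 = 91/144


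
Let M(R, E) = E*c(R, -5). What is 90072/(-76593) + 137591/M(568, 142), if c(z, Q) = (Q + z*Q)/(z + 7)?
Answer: -406401998567/2062853738 ≈ -197.01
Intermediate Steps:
c(z, Q) = (Q + Q*z)/(7 + z)
M(R, E) = -5*E*(1 + R)/(7 + R) (M(R, E) = E*(-5*(1 + R)/(7 + R)) = -5*E*(1 + R)/(7 + R))
90072/(-76593) + 137591/M(568, 142) = 90072/(-76593) + 137591/((5*142*(-1 - 1*568)/(7 + 568))) = 90072*(-1/76593) + 137591/((5*142*(-1 - 568)/575)) = -30024/25531 + 137591/((5*142*(1/575)*(-569))) = -30024/25531 + 137591/(-80798/115) = -30024/25531 + 137591*(-115/80798) = -30024/25531 - 15822965/80798 = -406401998567/2062853738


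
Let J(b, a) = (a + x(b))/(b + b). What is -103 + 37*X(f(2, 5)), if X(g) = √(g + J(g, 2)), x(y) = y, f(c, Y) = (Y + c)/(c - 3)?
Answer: -103 + 37*I*√1302/14 ≈ -103.0 + 95.363*I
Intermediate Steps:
f(c, Y) = (Y + c)/(-3 + c)
J(b, a) = (a + b)/(2*b) (J(b, a) = (a + b)/(b + b) = (a + b)/((2*b)) = (a + b)*(1/(2*b)) = (a + b)/(2*b))
X(g) = √(g + (2 + g)/(2*g))
-103 + 37*X(f(2, 5)) = -103 + 37*(√(2 + 4*((5 + 2)/(-3 + 2)) + 4/(((5 + 2)/(-3 + 2))))/2) = -103 + 37*(√(2 + 4*(7/(-1)) + 4/((7/(-1))))/2) = -103 + 37*(√(2 + 4*(-1*7) + 4/((-1*7)))/2) = -103 + 37*(√(2 + 4*(-7) + 4/(-7))/2) = -103 + 37*(√(2 - 28 + 4*(-⅐))/2) = -103 + 37*(√(2 - 28 - 4/7)/2) = -103 + 37*(√(-186/7)/2) = -103 + 37*((I*√1302/7)/2) = -103 + 37*(I*√1302/14) = -103 + 37*I*√1302/14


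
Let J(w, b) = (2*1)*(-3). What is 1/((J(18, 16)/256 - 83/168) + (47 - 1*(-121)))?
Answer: 2688/450193 ≈ 0.0059708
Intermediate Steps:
J(w, b) = -6 (J(w, b) = 2*(-3) = -6)
1/((J(18, 16)/256 - 83/168) + (47 - 1*(-121))) = 1/((-6/256 - 83/168) + (47 - 1*(-121))) = 1/((-6*1/256 - 83*1/168) + (47 + 121)) = 1/((-3/128 - 83/168) + 168) = 1/(-1391/2688 + 168) = 1/(450193/2688) = 2688/450193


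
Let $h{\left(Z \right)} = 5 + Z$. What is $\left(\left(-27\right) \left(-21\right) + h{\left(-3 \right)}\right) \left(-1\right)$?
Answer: $-569$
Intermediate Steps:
$\left(\left(-27\right) \left(-21\right) + h{\left(-3 \right)}\right) \left(-1\right) = \left(\left(-27\right) \left(-21\right) + \left(5 - 3\right)\right) \left(-1\right) = \left(567 + 2\right) \left(-1\right) = 569 \left(-1\right) = -569$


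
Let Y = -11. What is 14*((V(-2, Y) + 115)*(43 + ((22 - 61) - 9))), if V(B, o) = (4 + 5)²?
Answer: -13720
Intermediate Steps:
V(B, o) = 81 (V(B, o) = 9² = 81)
14*((V(-2, Y) + 115)*(43 + ((22 - 61) - 9))) = 14*((81 + 115)*(43 + ((22 - 61) - 9))) = 14*(196*(43 + (-39 - 9))) = 14*(196*(43 - 48)) = 14*(196*(-5)) = 14*(-980) = -13720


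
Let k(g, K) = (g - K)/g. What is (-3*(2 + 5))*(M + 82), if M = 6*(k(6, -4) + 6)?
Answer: -2688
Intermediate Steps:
k(g, K) = (g - K)/g
M = 46 (M = 6*((6 - 1*(-4))/6 + 6) = 6*((6 + 4)/6 + 6) = 6*((⅙)*10 + 6) = 6*(5/3 + 6) = 6*(23/3) = 46)
(-3*(2 + 5))*(M + 82) = (-3*(2 + 5))*(46 + 82) = -3*7*128 = -21*128 = -2688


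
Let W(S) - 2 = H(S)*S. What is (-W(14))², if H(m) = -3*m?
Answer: 343396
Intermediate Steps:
W(S) = 2 - 3*S² (W(S) = 2 + (-3*S)*S = 2 - 3*S²)
(-W(14))² = (-(2 - 3*14²))² = (-(2 - 3*196))² = (-(2 - 588))² = (-1*(-586))² = 586² = 343396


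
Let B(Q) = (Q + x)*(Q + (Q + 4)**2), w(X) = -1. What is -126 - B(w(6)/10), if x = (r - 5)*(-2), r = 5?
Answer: -124489/1000 ≈ -124.49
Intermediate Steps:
x = 0 (x = (5 - 5)*(-2) = 0*(-2) = 0)
B(Q) = Q*(Q + (4 + Q)**2) (B(Q) = (Q + 0)*(Q + (Q + 4)**2) = Q*(Q + (4 + Q)**2))
-126 - B(w(6)/10) = -126 - (-1/10)*(-1/10 + (4 - 1/10)**2) = -126 - (-1*1/10)*(-1*1/10 + (4 - 1*1/10)**2) = -126 - (-1)*(-1/10 + (4 - 1/10)**2)/10 = -126 - (-1)*(-1/10 + (39/10)**2)/10 = -126 - (-1)*(-1/10 + 1521/100)/10 = -126 - (-1)*1511/(10*100) = -126 - 1*(-1511/1000) = -126 + 1511/1000 = -124489/1000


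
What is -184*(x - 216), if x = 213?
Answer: 552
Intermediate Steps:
-184*(x - 216) = -184*(213 - 216) = -184*(-3) = 552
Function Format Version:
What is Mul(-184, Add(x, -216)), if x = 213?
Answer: 552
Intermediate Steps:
Mul(-184, Add(x, -216)) = Mul(-184, Add(213, -216)) = Mul(-184, -3) = 552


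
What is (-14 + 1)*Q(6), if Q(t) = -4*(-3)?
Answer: -156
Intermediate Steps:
Q(t) = 12
(-14 + 1)*Q(6) = (-14 + 1)*12 = -13*12 = -156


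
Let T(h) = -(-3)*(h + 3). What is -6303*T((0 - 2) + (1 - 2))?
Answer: 0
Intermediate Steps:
T(h) = 9 + 3*h (T(h) = -(-3)*(3 + h) = -(-9 - 3*h) = 9 + 3*h)
-6303*T((0 - 2) + (1 - 2)) = -6303*(9 + 3*((0 - 2) + (1 - 2))) = -6303*(9 + 3*(-2 - 1)) = -6303*(9 + 3*(-3)) = -6303*(9 - 9) = -6303*0 = 0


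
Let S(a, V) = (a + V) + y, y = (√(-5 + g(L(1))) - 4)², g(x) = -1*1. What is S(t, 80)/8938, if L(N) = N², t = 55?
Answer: 145/8938 - 4*I*√6/4469 ≈ 0.016223 - 0.0021924*I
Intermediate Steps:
g(x) = -1
y = (-4 + I*√6)² (y = (√(-5 - 1) - 4)² = (√(-6) - 4)² = (I*√6 - 4)² = (-4 + I*√6)² ≈ 10.0 - 19.596*I)
S(a, V) = V + a + (4 - I*√6)² (S(a, V) = (a + V) + (4 - I*√6)² = (V + a) + (4 - I*√6)² = V + a + (4 - I*√6)²)
S(t, 80)/8938 = (80 + 55 + (4 - I*√6)²)/8938 = (135 + (4 - I*√6)²)*(1/8938) = 135/8938 + (4 - I*√6)²/8938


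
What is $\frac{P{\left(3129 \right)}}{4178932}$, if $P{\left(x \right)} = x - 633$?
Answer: $\frac{624}{1044733} \approx 0.00059728$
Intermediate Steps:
$P{\left(x \right)} = -633 + x$
$\frac{P{\left(3129 \right)}}{4178932} = \frac{-633 + 3129}{4178932} = 2496 \cdot \frac{1}{4178932} = \frac{624}{1044733}$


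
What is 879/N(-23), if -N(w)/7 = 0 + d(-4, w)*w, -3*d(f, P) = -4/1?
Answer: 2637/644 ≈ 4.0947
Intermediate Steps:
d(f, P) = 4/3 (d(f, P) = -(-4)/(3*1) = -(-4)/3 = -⅓*(-4) = 4/3)
N(w) = -28*w/3 (N(w) = -7*(0 + 4*w/3) = -28*w/3)
879/N(-23) = 879/((-28/3*(-23))) = 879/(644/3) = 879*(3/644) = 2637/644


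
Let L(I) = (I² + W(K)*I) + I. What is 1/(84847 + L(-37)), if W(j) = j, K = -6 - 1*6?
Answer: 1/86623 ≈ 1.1544e-5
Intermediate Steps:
K = -12 (K = -6 - 6 = -12)
L(I) = I² - 11*I (L(I) = (I² - 12*I) + I = I² - 11*I)
1/(84847 + L(-37)) = 1/(84847 - 37*(-11 - 37)) = 1/(84847 - 37*(-48)) = 1/(84847 + 1776) = 1/86623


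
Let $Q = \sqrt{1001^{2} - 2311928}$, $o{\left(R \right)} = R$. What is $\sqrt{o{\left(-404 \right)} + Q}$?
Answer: $\sqrt{-404 + i \sqrt{1309927}} \approx 20.121 + 28.441 i$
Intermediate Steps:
$Q = i \sqrt{1309927}$ ($Q = \sqrt{1002001 - 2311928} = \sqrt{-1309927} = i \sqrt{1309927} \approx 1144.5 i$)
$\sqrt{o{\left(-404 \right)} + Q} = \sqrt{-404 + i \sqrt{1309927}}$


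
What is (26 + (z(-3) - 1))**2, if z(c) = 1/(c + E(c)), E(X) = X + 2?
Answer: 9801/16 ≈ 612.56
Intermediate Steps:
E(X) = 2 + X
z(c) = 1/(2 + 2*c) (z(c) = 1/(c + (2 + c)) = 1/(2 + 2*c))
(26 + (z(-3) - 1))**2 = (26 + (1/(2*(1 - 3)) - 1))**2 = (26 + ((1/2)/(-2) - 1))**2 = (26 + ((1/2)*(-1/2) - 1))**2 = (26 + (-1/4 - 1))**2 = (26 - 5/4)**2 = (99/4)**2 = 9801/16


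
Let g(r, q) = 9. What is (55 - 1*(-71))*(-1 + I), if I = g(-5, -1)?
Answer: 1008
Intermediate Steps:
I = 9
(55 - 1*(-71))*(-1 + I) = (55 - 1*(-71))*(-1 + 9) = (55 + 71)*8 = 126*8 = 1008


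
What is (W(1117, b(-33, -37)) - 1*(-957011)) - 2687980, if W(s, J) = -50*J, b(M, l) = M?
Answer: -1729319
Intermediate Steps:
(W(1117, b(-33, -37)) - 1*(-957011)) - 2687980 = (-50*(-33) - 1*(-957011)) - 2687980 = (1650 + 957011) - 2687980 = 958661 - 2687980 = -1729319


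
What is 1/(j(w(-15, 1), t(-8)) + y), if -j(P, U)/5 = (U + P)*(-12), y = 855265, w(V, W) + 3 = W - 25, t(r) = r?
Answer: 1/853165 ≈ 1.1721e-6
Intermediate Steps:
w(V, W) = -28 + W (w(V, W) = -3 + (W - 25) = -3 + (-25 + W) = -28 + W)
j(P, U) = 60*P + 60*U (j(P, U) = -5*(U + P)*(-12) = -5*(P + U)*(-12) = -5*(-12*P - 12*U) = 60*P + 60*U)
1/(j(w(-15, 1), t(-8)) + y) = 1/((60*(-28 + 1) + 60*(-8)) + 855265) = 1/((60*(-27) - 480) + 855265) = 1/((-1620 - 480) + 855265) = 1/(-2100 + 855265) = 1/853165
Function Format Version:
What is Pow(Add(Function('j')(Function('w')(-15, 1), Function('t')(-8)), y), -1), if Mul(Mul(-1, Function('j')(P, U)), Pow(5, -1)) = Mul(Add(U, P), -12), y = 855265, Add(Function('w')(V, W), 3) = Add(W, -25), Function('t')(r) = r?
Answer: Rational(1, 853165) ≈ 1.1721e-6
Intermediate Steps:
Function('w')(V, W) = Add(-28, W) (Function('w')(V, W) = Add(-3, Add(W, -25)) = Add(-3, Add(-25, W)) = Add(-28, W))
Function('j')(P, U) = Add(Mul(60, P), Mul(60, U)) (Function('j')(P, U) = Mul(-5, Mul(Add(U, P), -12)) = Mul(-5, Mul(Add(P, U), -12)) = Mul(-5, Add(Mul(-12, P), Mul(-12, U))) = Add(Mul(60, P), Mul(60, U)))
Pow(Add(Function('j')(Function('w')(-15, 1), Function('t')(-8)), y), -1) = Pow(Add(Add(Mul(60, Add(-28, 1)), Mul(60, -8)), 855265), -1) = Pow(Add(Add(Mul(60, -27), -480), 855265), -1) = Pow(Add(Add(-1620, -480), 855265), -1) = Pow(Add(-2100, 855265), -1) = Pow(853165, -1) = Rational(1, 853165)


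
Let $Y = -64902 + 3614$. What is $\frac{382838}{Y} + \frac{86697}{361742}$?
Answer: $- \frac{33293774515}{5542610924} \approx -6.0069$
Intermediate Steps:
$Y = -61288$
$\frac{382838}{Y} + \frac{86697}{361742} = \frac{382838}{-61288} + \frac{86697}{361742} = 382838 \left(- \frac{1}{61288}\right) + 86697 \cdot \frac{1}{361742} = - \frac{191419}{30644} + \frac{86697}{361742} = - \frac{33293774515}{5542610924}$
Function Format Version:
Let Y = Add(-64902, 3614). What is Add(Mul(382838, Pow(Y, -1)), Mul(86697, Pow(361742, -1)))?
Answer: Rational(-33293774515, 5542610924) ≈ -6.0069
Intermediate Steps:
Y = -61288
Add(Mul(382838, Pow(Y, -1)), Mul(86697, Pow(361742, -1))) = Add(Mul(382838, Pow(-61288, -1)), Mul(86697, Pow(361742, -1))) = Add(Mul(382838, Rational(-1, 61288)), Mul(86697, Rational(1, 361742))) = Add(Rational(-191419, 30644), Rational(86697, 361742)) = Rational(-33293774515, 5542610924)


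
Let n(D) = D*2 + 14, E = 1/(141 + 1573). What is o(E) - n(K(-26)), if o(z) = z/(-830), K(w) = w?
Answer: 54059559/1422620 ≈ 38.000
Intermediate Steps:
E = 1/1714 ≈ 0.00058343
o(z) = -z/830 (o(z) = z*(-1/830) = -z/830)
n(D) = 14 + 2*D (n(D) = 2*D + 14 = 14 + 2*D)
o(E) - n(K(-26)) = -1/830*1/1714 - (14 + 2*(-26)) = -1/1422620 - (14 - 52) = -1/1422620 - 1*(-38) = -1/1422620 + 38 = 54059559/1422620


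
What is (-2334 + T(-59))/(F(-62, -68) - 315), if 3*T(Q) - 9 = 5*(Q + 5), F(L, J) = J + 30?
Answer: 2421/353 ≈ 6.8584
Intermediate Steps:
F(L, J) = 30 + J
T(Q) = 34/3 + 5*Q/3 (T(Q) = 3 + (5*(Q + 5))/3 = 3 + (5*(5 + Q))/3 = 3 + (25 + 5*Q)/3 = 3 + (25/3 + 5*Q/3) = 34/3 + 5*Q/3)
(-2334 + T(-59))/(F(-62, -68) - 315) = (-2334 + (34/3 + (5/3)*(-59)))/((30 - 68) - 315) = (-2334 + (34/3 - 295/3))/(-38 - 315) = (-2334 - 87)/(-353) = -2421*(-1/353) = 2421/353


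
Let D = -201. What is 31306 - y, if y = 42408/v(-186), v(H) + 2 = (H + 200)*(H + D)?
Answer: 42430232/1355 ≈ 31314.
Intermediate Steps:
v(H) = -2 + (-201 + H)*(200 + H) (v(H) = -2 + (H + 200)*(H - 201) = -2 + (200 + H)*(-201 + H) = -2 + (-201 + H)*(200 + H))
y = -10602/1355 (y = 42408/(-40202 + (-186)² - 1*(-186)) = 42408/(-40202 + 34596 + 186) = 42408/(-5420) = 42408*(-1/5420) = -10602/1355 ≈ -7.8244)
31306 - y = 31306 - 1*(-10602/1355) = 31306 + 10602/1355 = 42430232/1355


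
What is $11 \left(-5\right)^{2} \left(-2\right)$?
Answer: $-550$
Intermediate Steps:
$11 \left(-5\right)^{2} \left(-2\right) = 11 \cdot 25 \left(-2\right) = 275 \left(-2\right) = -550$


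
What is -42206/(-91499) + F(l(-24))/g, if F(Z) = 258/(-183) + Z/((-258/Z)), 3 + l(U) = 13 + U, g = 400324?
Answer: 33238412522402/72058883556111 ≈ 0.46127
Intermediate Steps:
l(U) = 10 + U (l(U) = -3 + (13 + U) = 10 + U)
F(Z) = -86/61 - Z²/258 (F(Z) = 258*(-1/183) + Z*(-Z/258) = -86/61 - Z²/258)
-42206/(-91499) + F(l(-24))/g = -42206/(-91499) + (-86/61 - (10 - 24)²/258)/400324 = -42206*(-1/91499) + (-86/61 - 1/258*(-14)²)*(1/400324) = 42206/91499 + (-86/61 - 1/258*196)*(1/400324) = 42206/91499 + (-86/61 - 98/129)*(1/400324) = 42206/91499 - 17072/7869*1/400324 = 42206/91499 - 4268/787537389 = 33238412522402/72058883556111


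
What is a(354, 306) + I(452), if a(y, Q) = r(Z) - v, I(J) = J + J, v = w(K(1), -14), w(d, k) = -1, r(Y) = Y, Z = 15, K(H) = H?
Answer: 920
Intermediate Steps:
v = -1
I(J) = 2*J
a(y, Q) = 16 (a(y, Q) = 15 - 1*(-1) = 15 + 1 = 16)
a(354, 306) + I(452) = 16 + 2*452 = 16 + 904 = 920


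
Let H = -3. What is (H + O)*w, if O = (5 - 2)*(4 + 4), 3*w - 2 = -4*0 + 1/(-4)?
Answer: 49/4 ≈ 12.250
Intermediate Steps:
w = 7/12 (w = ⅔ + (-4*0 + 1/(-4))/3 = ⅔ + (0 - ¼)/3 = ⅔ + (⅓)*(-¼) = ⅔ - 1/12 = 7/12 ≈ 0.58333)
O = 24 (O = 3*8 = 24)
(H + O)*w = (-3 + 24)*(7/12) = 21*(7/12) = 49/4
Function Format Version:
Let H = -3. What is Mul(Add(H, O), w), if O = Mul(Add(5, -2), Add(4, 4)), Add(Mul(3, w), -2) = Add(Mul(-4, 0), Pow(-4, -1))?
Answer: Rational(49, 4) ≈ 12.250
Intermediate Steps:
w = Rational(7, 12) (w = Add(Rational(2, 3), Mul(Rational(1, 3), Add(Mul(-4, 0), Pow(-4, -1)))) = Add(Rational(2, 3), Mul(Rational(1, 3), Add(0, Rational(-1, 4)))) = Add(Rational(2, 3), Mul(Rational(1, 3), Rational(-1, 4))) = Add(Rational(2, 3), Rational(-1, 12)) = Rational(7, 12) ≈ 0.58333)
O = 24 (O = Mul(3, 8) = 24)
Mul(Add(H, O), w) = Mul(Add(-3, 24), Rational(7, 12)) = Mul(21, Rational(7, 12)) = Rational(49, 4)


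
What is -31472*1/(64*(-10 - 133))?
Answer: 1967/572 ≈ 3.4388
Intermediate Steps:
-31472*1/(64*(-10 - 133)) = -31472/((-143*64)) = -31472/(-9152) = -31472*(-1/9152) = 1967/572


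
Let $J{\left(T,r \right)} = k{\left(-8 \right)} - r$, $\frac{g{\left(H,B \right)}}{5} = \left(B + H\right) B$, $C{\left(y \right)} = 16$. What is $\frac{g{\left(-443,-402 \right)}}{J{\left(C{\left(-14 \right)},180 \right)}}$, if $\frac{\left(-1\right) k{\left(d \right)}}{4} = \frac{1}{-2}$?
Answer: $- \frac{849225}{89} \approx -9541.9$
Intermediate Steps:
$k{\left(d \right)} = 2$ ($k{\left(d \right)} = - \frac{4}{-2} = \left(-4\right) \left(- \frac{1}{2}\right) = 2$)
$g{\left(H,B \right)} = 5 B \left(B + H\right)$ ($g{\left(H,B \right)} = 5 \left(B + H\right) B = 5 B \left(B + H\right)$)
$J{\left(T,r \right)} = 2 - r$
$\frac{g{\left(-443,-402 \right)}}{J{\left(C{\left(-14 \right)},180 \right)}} = \frac{5 \left(-402\right) \left(-402 - 443\right)}{2 - 180} = \frac{5 \left(-402\right) \left(-845\right)}{2 - 180} = \frac{1698450}{-178} = 1698450 \left(- \frac{1}{178}\right) = - \frac{849225}{89}$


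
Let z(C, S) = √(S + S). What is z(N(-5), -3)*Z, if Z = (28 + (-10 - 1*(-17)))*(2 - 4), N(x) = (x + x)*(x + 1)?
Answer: -70*I*√6 ≈ -171.46*I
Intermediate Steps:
N(x) = 2*x*(1 + x) (N(x) = (2*x)*(1 + x) = 2*x*(1 + x))
z(C, S) = √2*√S (z(C, S) = √(2*S) = √2*√S)
Z = -70 (Z = (28 + (-10 + 17))*(-2) = (28 + 7)*(-2) = 35*(-2) = -70)
z(N(-5), -3)*Z = (√2*√(-3))*(-70) = (√2*(I*√3))*(-70) = (I*√6)*(-70) = -70*I*√6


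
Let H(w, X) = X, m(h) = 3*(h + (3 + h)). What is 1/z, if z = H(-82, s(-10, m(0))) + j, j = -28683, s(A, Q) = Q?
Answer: -1/28674 ≈ -3.4875e-5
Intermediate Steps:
m(h) = 9 + 6*h (m(h) = 3*(3 + 2*h) = 9 + 6*h)
z = -28674 (z = (9 + 6*0) - 28683 = (9 + 0) - 28683 = 9 - 28683 = -28674)
1/z = 1/(-28674) = -1/28674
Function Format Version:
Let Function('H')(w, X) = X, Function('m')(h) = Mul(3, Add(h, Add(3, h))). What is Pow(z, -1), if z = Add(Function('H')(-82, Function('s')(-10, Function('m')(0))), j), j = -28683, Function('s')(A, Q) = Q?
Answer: Rational(-1, 28674) ≈ -3.4875e-5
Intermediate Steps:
Function('m')(h) = Add(9, Mul(6, h)) (Function('m')(h) = Mul(3, Add(3, Mul(2, h))) = Add(9, Mul(6, h)))
z = -28674 (z = Add(Add(9, Mul(6, 0)), -28683) = Add(Add(9, 0), -28683) = Add(9, -28683) = -28674)
Pow(z, -1) = Pow(-28674, -1) = Rational(-1, 28674)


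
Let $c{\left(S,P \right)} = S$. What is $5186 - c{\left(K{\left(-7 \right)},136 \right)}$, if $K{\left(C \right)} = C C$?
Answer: $5137$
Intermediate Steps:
$K{\left(C \right)} = C^{2}$
$5186 - c{\left(K{\left(-7 \right)},136 \right)} = 5186 - \left(-7\right)^{2} = 5186 - 49 = 5137$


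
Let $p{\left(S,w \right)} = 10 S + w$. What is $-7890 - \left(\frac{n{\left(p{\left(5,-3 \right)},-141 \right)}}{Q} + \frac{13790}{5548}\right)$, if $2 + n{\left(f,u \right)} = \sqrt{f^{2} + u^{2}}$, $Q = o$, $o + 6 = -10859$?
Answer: $- \frac{237875653623}{30139510} + \frac{47 \sqrt{10}}{10865} \approx -7892.5$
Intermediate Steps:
$p{\left(S,w \right)} = w + 10 S$
$o = -10865$ ($o = -6 - 10859 = -10865$)
$Q = -10865$
$n{\left(f,u \right)} = -2 + \sqrt{f^{2} + u^{2}}$
$-7890 - \left(\frac{n{\left(p{\left(5,-3 \right)},-141 \right)}}{Q} + \frac{13790}{5548}\right) = -7890 - \left(\frac{-2 + \sqrt{\left(-3 + 10 \cdot 5\right)^{2} + \left(-141\right)^{2}}}{-10865} + \frac{13790}{5548}\right) = -7890 - \left(\left(-2 + \sqrt{\left(-3 + 50\right)^{2} + 19881}\right) \left(- \frac{1}{10865}\right) + 13790 \cdot \frac{1}{5548}\right) = -7890 - \left(\left(-2 + \sqrt{47^{2} + 19881}\right) \left(- \frac{1}{10865}\right) + \frac{6895}{2774}\right) = -7890 - \left(\left(-2 + \sqrt{2209 + 19881}\right) \left(- \frac{1}{10865}\right) + \frac{6895}{2774}\right) = -7890 - \left(\left(-2 + \sqrt{22090}\right) \left(- \frac{1}{10865}\right) + \frac{6895}{2774}\right) = -7890 - \left(\left(-2 + 47 \sqrt{10}\right) \left(- \frac{1}{10865}\right) + \frac{6895}{2774}\right) = -7890 - \left(\left(\frac{2}{10865} - \frac{47 \sqrt{10}}{10865}\right) + \frac{6895}{2774}\right) = -7890 - \left(\frac{74919723}{30139510} - \frac{47 \sqrt{10}}{10865}\right) = - \frac{237875653623}{30139510} + \frac{47 \sqrt{10}}{10865}$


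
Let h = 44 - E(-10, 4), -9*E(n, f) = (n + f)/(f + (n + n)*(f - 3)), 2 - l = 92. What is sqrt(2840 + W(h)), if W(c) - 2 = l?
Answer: 8*sqrt(43) ≈ 52.460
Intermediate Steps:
l = -90 (l = 2 - 1*92 = 2 - 92 = -90)
E(n, f) = -(f + n)/(9*(f + 2*n*(-3 + f))) (E(n, f) = -(n + f)/(9*(f + (n + n)*(f - 3))) = -(f + n)/(9*(f + (2*n)*(-3 + f))) = -(f + n)/(9*(f + 2*n*(-3 + f))))
h = 1057/24 (h = 44 - (-1*4 - 1*(-10))/(9*(4 - 6*(-10) + 2*4*(-10))) = 44 - (-4 + 10)/(9*(4 + 60 - 80)) = 44 - 6/(9*(-16)) = 44 - (-1)*6/(9*16) = 44 - 1*(-1/24) = 44 + 1/24 = 1057/24 ≈ 44.042)
W(c) = -88 (W(c) = 2 - 90 = -88)
sqrt(2840 + W(h)) = sqrt(2840 - 88) = sqrt(2752) = 8*sqrt(43)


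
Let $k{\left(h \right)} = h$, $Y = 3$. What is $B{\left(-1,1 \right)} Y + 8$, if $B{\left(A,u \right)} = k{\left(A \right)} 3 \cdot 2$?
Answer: $-10$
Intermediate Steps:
$B{\left(A,u \right)} = 6 A$ ($B{\left(A,u \right)} = A 3 \cdot 2 = 3 A 2 = 6 A$)
$B{\left(-1,1 \right)} Y + 8 = 6 \left(-1\right) 3 + 8 = \left(-6\right) 3 + 8 = -18 + 8 = -10$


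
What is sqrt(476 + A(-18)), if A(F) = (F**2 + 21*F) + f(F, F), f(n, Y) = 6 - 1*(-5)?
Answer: sqrt(433) ≈ 20.809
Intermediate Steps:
f(n, Y) = 11 (f(n, Y) = 6 + 5 = 11)
A(F) = 11 + F**2 + 21*F (A(F) = (F**2 + 21*F) + 11 = 11 + F**2 + 21*F)
sqrt(476 + A(-18)) = sqrt(476 + (11 + (-18)**2 + 21*(-18))) = sqrt(476 + (11 + 324 - 378)) = sqrt(476 - 43) = sqrt(433)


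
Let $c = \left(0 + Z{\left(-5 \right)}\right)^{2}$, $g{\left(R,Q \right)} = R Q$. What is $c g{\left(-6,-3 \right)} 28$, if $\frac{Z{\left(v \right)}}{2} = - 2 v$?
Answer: $201600$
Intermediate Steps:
$Z{\left(v \right)} = - 4 v$ ($Z{\left(v \right)} = 2 \left(- 2 v\right) = - 4 v$)
$g{\left(R,Q \right)} = Q R$
$c = 400$ ($c = \left(0 - -20\right)^{2} = \left(0 + 20\right)^{2} = 20^{2} = 400$)
$c g{\left(-6,-3 \right)} 28 = 400 \left(\left(-3\right) \left(-6\right)\right) 28 = 400 \cdot 18 \cdot 28 = 7200 \cdot 28 = 201600$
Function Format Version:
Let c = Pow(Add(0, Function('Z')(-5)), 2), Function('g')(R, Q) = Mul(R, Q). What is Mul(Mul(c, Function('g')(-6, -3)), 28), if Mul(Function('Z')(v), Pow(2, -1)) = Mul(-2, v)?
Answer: 201600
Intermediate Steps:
Function('Z')(v) = Mul(-4, v) (Function('Z')(v) = Mul(2, Mul(-2, v)) = Mul(-4, v))
Function('g')(R, Q) = Mul(Q, R)
c = 400 (c = Pow(Add(0, Mul(-4, -5)), 2) = Pow(Add(0, 20), 2) = Pow(20, 2) = 400)
Mul(Mul(c, Function('g')(-6, -3)), 28) = Mul(Mul(400, Mul(-3, -6)), 28) = Mul(Mul(400, 18), 28) = Mul(7200, 28) = 201600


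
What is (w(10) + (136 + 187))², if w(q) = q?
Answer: 110889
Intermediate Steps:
(w(10) + (136 + 187))² = (10 + (136 + 187))² = (10 + 323)² = 333² = 110889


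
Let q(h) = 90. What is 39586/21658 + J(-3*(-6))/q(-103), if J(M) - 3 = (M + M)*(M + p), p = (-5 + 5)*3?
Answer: 2943683/324870 ≈ 9.0611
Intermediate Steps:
p = 0 (p = 0*3 = 0)
J(M) = 3 + 2*M² (J(M) = 3 + (M + M)*(M + 0) = 3 + (2*M)*M = 3 + 2*M²)
39586/21658 + J(-3*(-6))/q(-103) = 39586/21658 + (3 + 2*(-3*(-6))²)/90 = 39586*(1/21658) + (3 + 2*18²)*(1/90) = 19793/10829 + (3 + 2*324)*(1/90) = 19793/10829 + (3 + 648)*(1/90) = 19793/10829 + 651*(1/90) = 19793/10829 + 217/30 = 2943683/324870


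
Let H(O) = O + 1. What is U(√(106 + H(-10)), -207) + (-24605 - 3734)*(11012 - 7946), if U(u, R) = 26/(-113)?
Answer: -9818273288/113 ≈ -8.6887e+7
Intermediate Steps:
H(O) = 1 + O
U(u, R) = -26/113 (U(u, R) = 26*(-1/113) = -26/113)
U(√(106 + H(-10)), -207) + (-24605 - 3734)*(11012 - 7946) = -26/113 + (-24605 - 3734)*(11012 - 7946) = -26/113 - 28339*3066 = -26/113 - 86887374 = -9818273288/113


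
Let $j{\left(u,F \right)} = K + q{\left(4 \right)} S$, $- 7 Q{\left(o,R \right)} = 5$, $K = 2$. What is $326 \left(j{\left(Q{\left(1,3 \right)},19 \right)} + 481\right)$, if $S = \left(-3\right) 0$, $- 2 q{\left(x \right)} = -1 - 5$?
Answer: $157458$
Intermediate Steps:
$Q{\left(o,R \right)} = - \frac{5}{7}$ ($Q{\left(o,R \right)} = \left(- \frac{1}{7}\right) 5 = - \frac{5}{7}$)
$q{\left(x \right)} = 3$ ($q{\left(x \right)} = - \frac{-1 - 5}{2} = \left(- \frac{1}{2}\right) \left(-6\right) = 3$)
$S = 0$
$j{\left(u,F \right)} = 2$ ($j{\left(u,F \right)} = 2 + 3 \cdot 0 = 2 + 0 = 2$)
$326 \left(j{\left(Q{\left(1,3 \right)},19 \right)} + 481\right) = 326 \left(2 + 481\right) = 326 \cdot 483 = 157458$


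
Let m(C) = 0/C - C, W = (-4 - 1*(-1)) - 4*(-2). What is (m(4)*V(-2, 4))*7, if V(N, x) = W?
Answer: -140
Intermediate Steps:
W = 5 (W = (-4 + 1) + 8 = -3 + 8 = 5)
m(C) = -C (m(C) = 0 - C = -C)
V(N, x) = 5
(m(4)*V(-2, 4))*7 = (-1*4*5)*7 = -4*5*7 = -20*7 = -140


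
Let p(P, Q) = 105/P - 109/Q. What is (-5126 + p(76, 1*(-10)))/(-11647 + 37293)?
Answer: -1943213/9745480 ≈ -0.19940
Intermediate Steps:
p(P, Q) = -109/Q + 105/P
(-5126 + p(76, 1*(-10)))/(-11647 + 37293) = (-5126 + (-109/(1*(-10)) + 105/76))/(-11647 + 37293) = (-5126 + (-109/(-10) + 105*(1/76)))/25646 = (-5126 + (-109*(-⅒) + 105/76))*(1/25646) = (-5126 + (109/10 + 105/76))*(1/25646) = (-5126 + 4667/380)*(1/25646) = -1943213/380*1/25646 = -1943213/9745480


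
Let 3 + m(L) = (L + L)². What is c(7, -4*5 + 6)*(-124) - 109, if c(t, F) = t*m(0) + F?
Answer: 4231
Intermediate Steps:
m(L) = -3 + 4*L² (m(L) = -3 + (L + L)² = -3 + (2*L)² = -3 + 4*L²)
c(t, F) = F - 3*t (c(t, F) = t*(-3 + 4*0²) + F = t*(-3 + 4*0) + F = t*(-3 + 0) + F = t*(-3) + F = -3*t + F = F - 3*t)
c(7, -4*5 + 6)*(-124) - 109 = ((-4*5 + 6) - 3*7)*(-124) - 109 = ((-20 + 6) - 21)*(-124) - 109 = (-14 - 21)*(-124) - 109 = -35*(-124) - 109 = 4340 - 109 = 4231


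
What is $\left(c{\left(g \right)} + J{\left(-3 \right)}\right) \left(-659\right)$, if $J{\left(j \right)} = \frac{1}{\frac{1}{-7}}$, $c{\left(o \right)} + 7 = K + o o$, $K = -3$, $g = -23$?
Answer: $-337408$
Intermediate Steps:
$c{\left(o \right)} = -10 + o^{2}$ ($c{\left(o \right)} = -7 + \left(-3 + o o\right) = -7 + \left(-3 + o^{2}\right) = -10 + o^{2}$)
$J{\left(j \right)} = -7$ ($J{\left(j \right)} = \frac{1}{- \frac{1}{7}} = -7$)
$\left(c{\left(g \right)} + J{\left(-3 \right)}\right) \left(-659\right) = \left(\left(-10 + \left(-23\right)^{2}\right) - 7\right) \left(-659\right) = \left(\left(-10 + 529\right) - 7\right) \left(-659\right) = \left(519 - 7\right) \left(-659\right) = 512 \left(-659\right) = -337408$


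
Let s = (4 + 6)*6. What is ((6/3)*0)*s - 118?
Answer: -118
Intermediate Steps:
s = 60 (s = 10*6 = 60)
((6/3)*0)*s - 118 = ((6/3)*0)*60 - 118 = (((⅓)*6)*0)*60 - 118 = (2*0)*60 - 118 = 0*60 - 118 = 0 - 118 = -118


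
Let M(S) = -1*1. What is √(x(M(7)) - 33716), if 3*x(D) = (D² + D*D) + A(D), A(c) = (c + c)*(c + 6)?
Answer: 22*I*√627/3 ≈ 183.63*I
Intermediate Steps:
A(c) = 2*c*(6 + c) (A(c) = (2*c)*(6 + c) = 2*c*(6 + c))
M(S) = -1
x(D) = 2*D²/3 + 2*D*(6 + D)/3 (x(D) = ((D² + D*D) + 2*D*(6 + D))/3 = ((D² + D²) + 2*D*(6 + D))/3 = (2*D² + 2*D*(6 + D))/3 = 2*D²/3 + 2*D*(6 + D)/3)
√(x(M(7)) - 33716) = √((4/3)*(-1)*(3 - 1) - 33716) = √((4/3)*(-1)*2 - 33716) = √(-8/3 - 33716) = √(-101156/3) = 22*I*√627/3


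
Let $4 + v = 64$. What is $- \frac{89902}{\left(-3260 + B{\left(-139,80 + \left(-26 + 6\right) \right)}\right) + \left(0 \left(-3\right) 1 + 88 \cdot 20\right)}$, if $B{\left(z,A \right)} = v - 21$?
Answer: $\frac{89902}{1461} \approx 61.535$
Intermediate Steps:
$v = 60$ ($v = -4 + 64 = 60$)
$B{\left(z,A \right)} = 39$ ($B{\left(z,A \right)} = 60 - 21 = 39$)
$- \frac{89902}{\left(-3260 + B{\left(-139,80 + \left(-26 + 6\right) \right)}\right) + \left(0 \left(-3\right) 1 + 88 \cdot 20\right)} = - \frac{89902}{\left(-3260 + 39\right) + \left(0 \left(-3\right) 1 + 88 \cdot 20\right)} = - \frac{89902}{-3221 + \left(0 \cdot 1 + 1760\right)} = - \frac{89902}{-3221 + \left(0 + 1760\right)} = - \frac{89902}{-3221 + 1760} = - \frac{89902}{-1461} = \left(-89902\right) \left(- \frac{1}{1461}\right) = \frac{89902}{1461}$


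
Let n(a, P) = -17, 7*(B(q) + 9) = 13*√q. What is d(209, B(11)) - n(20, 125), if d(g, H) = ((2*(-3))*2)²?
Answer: 161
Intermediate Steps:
B(q) = -9 + 13*√q/7 (B(q) = -9 + (13*√q)/7 = -9 + 13*√q/7)
d(g, H) = 144 (d(g, H) = (-6*2)² = (-12)² = 144)
d(209, B(11)) - n(20, 125) = 144 - 1*(-17) = 144 + 17 = 161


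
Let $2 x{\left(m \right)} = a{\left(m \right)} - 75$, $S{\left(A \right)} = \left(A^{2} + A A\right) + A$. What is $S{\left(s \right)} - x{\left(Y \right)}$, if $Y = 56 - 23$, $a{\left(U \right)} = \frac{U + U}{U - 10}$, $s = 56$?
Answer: $\frac{292747}{46} \approx 6364.1$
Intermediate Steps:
$S{\left(A \right)} = A + 2 A^{2}$ ($S{\left(A \right)} = \left(A^{2} + A^{2}\right) + A = 2 A^{2} + A = A + 2 A^{2}$)
$a{\left(U \right)} = \frac{2 U}{-10 + U}$
$Y = 33$
$x{\left(m \right)} = - \frac{75}{2} + \frac{m}{-10 + m}$ ($x{\left(m \right)} = \frac{\frac{2 m}{-10 + m} - 75}{2} = \frac{-75 + \frac{2 m}{-10 + m}}{2} = - \frac{75}{2} + \frac{m}{-10 + m}$)
$S{\left(s \right)} - x{\left(Y \right)} = 56 \left(1 + 2 \cdot 56\right) - \frac{750 - 2409}{2 \left(-10 + 33\right)} = 56 \left(1 + 112\right) - \frac{750 - 2409}{2 \cdot 23} = 56 \cdot 113 - \frac{1}{2} \cdot \frac{1}{23} \left(-1659\right) = 6328 - - \frac{1659}{46} = 6328 + \frac{1659}{46} = \frac{292747}{46}$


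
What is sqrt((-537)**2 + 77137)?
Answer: sqrt(365506) ≈ 604.57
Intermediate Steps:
sqrt((-537)**2 + 77137) = sqrt(288369 + 77137) = sqrt(365506)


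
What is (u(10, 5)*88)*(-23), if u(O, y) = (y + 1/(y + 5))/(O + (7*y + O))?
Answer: -4692/25 ≈ -187.68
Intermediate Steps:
u(O, y) = (y + 1/(5 + y))/(2*O + 7*y) (u(O, y) = (y + 1/(5 + y))/(O + (O + 7*y)) = (y + 1/(5 + y))/(2*O + 7*y))
(u(10, 5)*88)*(-23) = (((1 + 5² + 5*5)/(7*5² + 10*10 + 35*5 + 2*10*5))*88)*(-23) = (((1 + 25 + 25)/(7*25 + 100 + 175 + 100))*88)*(-23) = ((51/(175 + 100 + 175 + 100))*88)*(-23) = ((51/550)*88)*(-23) = (204/25)*(-23) = -4692/25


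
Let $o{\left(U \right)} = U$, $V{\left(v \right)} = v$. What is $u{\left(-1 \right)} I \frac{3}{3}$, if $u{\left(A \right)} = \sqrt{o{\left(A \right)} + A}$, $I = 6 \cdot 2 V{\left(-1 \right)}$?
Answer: $- 12 i \sqrt{2} \approx - 16.971 i$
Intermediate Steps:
$I = -12$ ($I = 6 \cdot 2 \left(-1\right) = 12 \left(-1\right) = -12$)
$u{\left(A \right)} = \sqrt{2} \sqrt{A}$ ($u{\left(A \right)} = \sqrt{A + A} = \sqrt{2 A} = \sqrt{2} \sqrt{A}$)
$u{\left(-1 \right)} I \frac{3}{3} = \sqrt{2} \sqrt{-1} \left(-12\right) \frac{3}{3} = \sqrt{2} i \left(-12\right) 3 \cdot \frac{1}{3} = i \sqrt{2} \left(-12\right) 1 = - 12 i \sqrt{2} \cdot 1 = - 12 i \sqrt{2}$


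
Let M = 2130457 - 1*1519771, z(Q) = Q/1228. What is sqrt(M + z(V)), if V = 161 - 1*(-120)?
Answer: sqrt(230226265523)/614 ≈ 781.46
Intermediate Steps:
V = 281 (V = 161 + 120 = 281)
z(Q) = Q/1228 (z(Q) = Q*(1/1228) = Q/1228)
M = 610686 (M = 2130457 - 1519771 = 610686)
sqrt(M + z(V)) = sqrt(610686 + (1/1228)*281) = sqrt(610686 + 281/1228) = sqrt(749922689/1228) = sqrt(230226265523)/614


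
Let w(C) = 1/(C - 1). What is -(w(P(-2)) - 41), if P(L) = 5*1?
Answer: 163/4 ≈ 40.750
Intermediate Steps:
P(L) = 5
w(C) = 1/(-1 + C)
-(w(P(-2)) - 41) = -(1/(-1 + 5) - 41) = -(1/4 - 41) = -1*(-163/4) = 163/4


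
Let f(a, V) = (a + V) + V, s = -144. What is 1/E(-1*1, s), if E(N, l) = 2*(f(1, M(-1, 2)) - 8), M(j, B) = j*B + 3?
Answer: -⅒ ≈ -0.10000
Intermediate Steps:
M(j, B) = 3 + B*j (M(j, B) = B*j + 3 = 3 + B*j)
f(a, V) = a + 2*V (f(a, V) = (V + a) + V = a + 2*V)
E(N, l) = -10 (E(N, l) = 2*((1 + 2*(3 + 2*(-1))) - 8) = 2*((1 + 2*(3 - 2)) - 8) = 2*((1 + 2*1) - 8) = 2*((1 + 2) - 8) = 2*(3 - 8) = 2*(-5) = -10)
1/E(-1*1, s) = 1/(-10) = -⅒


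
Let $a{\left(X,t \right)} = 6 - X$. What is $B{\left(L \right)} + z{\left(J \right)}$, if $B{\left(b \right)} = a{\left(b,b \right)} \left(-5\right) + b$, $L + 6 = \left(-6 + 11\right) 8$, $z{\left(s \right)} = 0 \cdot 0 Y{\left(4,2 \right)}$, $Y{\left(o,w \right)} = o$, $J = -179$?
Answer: $174$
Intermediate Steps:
$z{\left(s \right)} = 0$ ($z{\left(s \right)} = 0 \cdot 0 \cdot 4 = 0 \cdot 4 = 0$)
$L = 34$ ($L = -6 + \left(-6 + 11\right) 8 = -6 + 5 \cdot 8 = -6 + 40 = 34$)
$B{\left(b \right)} = -30 + 6 b$ ($B{\left(b \right)} = \left(6 - b\right) \left(-5\right) + b = \left(-30 + 5 b\right) + b = -30 + 6 b$)
$B{\left(L \right)} + z{\left(J \right)} = \left(-30 + 6 \cdot 34\right) + 0 = \left(-30 + 204\right) + 0 = 174 + 0 = 174$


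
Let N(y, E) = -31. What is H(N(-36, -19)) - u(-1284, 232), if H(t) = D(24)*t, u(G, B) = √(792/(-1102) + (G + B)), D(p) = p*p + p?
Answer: -18600 - 4*I*√19975403/551 ≈ -18600.0 - 32.446*I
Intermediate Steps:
D(p) = p + p² (D(p) = p² + p = p + p²)
u(G, B) = √(-396/551 + B + G) (u(G, B) = √(792*(-1/1102) + (B + G)) = √(-396/551 + (B + G)) = √(-396/551 + B + G))
H(t) = 600*t (H(t) = (24*(1 + 24))*t = (24*25)*t = 600*t)
H(N(-36, -19)) - u(-1284, 232) = 600*(-31) - √(-218196 + 303601*232 + 303601*(-1284))/551 = -18600 - √(-218196 + 70435432 - 389823684)/551 = -18600 - √(-319606448)/551 = -18600 - 4*I*√19975403/551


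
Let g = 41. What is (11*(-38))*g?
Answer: -17138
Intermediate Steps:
(11*(-38))*g = (11*(-38))*41 = -418*41 = -17138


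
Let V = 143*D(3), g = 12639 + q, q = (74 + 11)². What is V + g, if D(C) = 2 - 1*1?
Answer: 20007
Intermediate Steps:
D(C) = 1 (D(C) = 2 - 1 = 1)
q = 7225 (q = 85² = 7225)
g = 19864 (g = 12639 + 7225 = 19864)
V = 143 (V = 143*1 = 143)
V + g = 143 + 19864 = 20007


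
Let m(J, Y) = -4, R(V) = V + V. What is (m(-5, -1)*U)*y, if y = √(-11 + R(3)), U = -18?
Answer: 72*I*√5 ≈ 161.0*I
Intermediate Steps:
R(V) = 2*V
y = I*√5 (y = √(-11 + 2*3) = √(-11 + 6) = √(-5) = I*√5 ≈ 2.2361*I)
(m(-5, -1)*U)*y = (-4*(-18))*(I*√5) = 72*(I*√5) = 72*I*√5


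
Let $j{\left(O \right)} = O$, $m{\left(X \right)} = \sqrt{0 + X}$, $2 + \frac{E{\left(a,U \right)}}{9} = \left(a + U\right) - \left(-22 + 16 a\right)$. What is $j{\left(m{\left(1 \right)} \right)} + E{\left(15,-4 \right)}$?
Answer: $-1880$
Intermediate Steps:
$E{\left(a,U \right)} = 180 - 135 a + 9 U$ ($E{\left(a,U \right)} = -18 + 9 \left(\left(a + U\right) - \left(-22 + 16 a\right)\right) = -18 + 9 \left(\left(U + a\right) - \left(-22 + 16 a\right)\right) = -18 + 9 \left(22 + U - 15 a\right) = -18 + \left(198 - 135 a + 9 U\right) = 180 - 135 a + 9 U$)
$m{\left(X \right)} = \sqrt{X}$
$j{\left(m{\left(1 \right)} \right)} + E{\left(15,-4 \right)} = \sqrt{1} + \left(180 - 2025 + 9 \left(-4\right)\right) = 1 - 1881 = -1880$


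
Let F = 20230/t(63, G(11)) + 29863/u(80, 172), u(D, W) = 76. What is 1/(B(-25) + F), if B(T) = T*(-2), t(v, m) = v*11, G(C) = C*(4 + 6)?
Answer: 7524/3552277 ≈ 0.0021181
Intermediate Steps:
G(C) = 10*C (G(C) = C*10 = 10*C)
t(v, m) = 11*v
F = 3176077/7524 (F = 20230/((11*63)) + 29863/76 = 20230/693 + 29863*(1/76) = 20230*(1/693) + 29863/76 = 2890/99 + 29863/76 = 3176077/7524 ≈ 422.13)
B(T) = -2*T
1/(B(-25) + F) = 1/(-2*(-25) + 3176077/7524) = 1/(50 + 3176077/7524) = 1/(3552277/7524) = 7524/3552277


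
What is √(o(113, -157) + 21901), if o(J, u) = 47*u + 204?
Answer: √14726 ≈ 121.35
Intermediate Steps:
o(J, u) = 204 + 47*u
√(o(113, -157) + 21901) = √((204 + 47*(-157)) + 21901) = √((204 - 7379) + 21901) = √(-7175 + 21901) = √14726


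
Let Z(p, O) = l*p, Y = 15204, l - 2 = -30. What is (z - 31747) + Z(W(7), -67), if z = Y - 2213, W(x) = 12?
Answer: -19092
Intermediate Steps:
l = -28 (l = 2 - 30 = -28)
Z(p, O) = -28*p
z = 12991 (z = 15204 - 2213 = 12991)
(z - 31747) + Z(W(7), -67) = (12991 - 31747) - 28*12 = -18756 - 336 = -19092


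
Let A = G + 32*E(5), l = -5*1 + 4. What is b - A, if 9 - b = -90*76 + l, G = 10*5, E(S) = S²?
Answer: 6000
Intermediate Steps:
l = -1 (l = -5 + 4 = -1)
G = 50
b = 6850 (b = 9 - (-90*76 - 1) = 9 - (-6840 - 1) = 9 - 1*(-6841) = 9 + 6841 = 6850)
A = 850 (A = 50 + 32*5² = 50 + 32*25 = 50 + 800 = 850)
b - A = 6850 - 1*850 = 6850 - 850 = 6000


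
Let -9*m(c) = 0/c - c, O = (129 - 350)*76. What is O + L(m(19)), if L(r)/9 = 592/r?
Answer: -271172/19 ≈ -14272.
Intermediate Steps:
O = -16796 (O = -221*76 = -16796)
m(c) = c/9 (m(c) = -(0/c - c)/9 = -(0 - c)/9 = -(-1)*c/9 = c/9)
L(r) = 5328/r (L(r) = 9*(592/r) = 5328/r)
O + L(m(19)) = -16796 + 5328/(((⅑)*19)) = -16796 + 5328/(19/9) = -16796 + 5328*(9/19) = -16796 + 47952/19 = -271172/19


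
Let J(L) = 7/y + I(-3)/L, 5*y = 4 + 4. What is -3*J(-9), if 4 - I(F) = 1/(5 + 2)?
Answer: -663/56 ≈ -11.839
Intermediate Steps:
I(F) = 27/7 (I(F) = 4 - 1/(5 + 2) = 4 - 1/7 = 4 - 1*⅐ = 4 - ⅐ = 27/7)
y = 8/5 (y = (4 + 4)/5 = (⅕)*8 = 8/5 ≈ 1.6000)
J(L) = 35/8 + 27/(7*L) (J(L) = 7/(8/5) + 27/(7*L) = 7*(5/8) + 27/(7*L) = 35/8 + 27/(7*L))
-3*J(-9) = -3*(216 + 245*(-9))/(56*(-9)) = -3*(-1)*(216 - 2205)/(56*9) = -3*(-1)*(-1989)/(56*9) = -3*221/56 = -663/56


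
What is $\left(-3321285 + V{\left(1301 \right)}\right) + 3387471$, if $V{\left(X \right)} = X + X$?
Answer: $68788$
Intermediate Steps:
$V{\left(X \right)} = 2 X$
$\left(-3321285 + V{\left(1301 \right)}\right) + 3387471 = \left(-3321285 + 2 \cdot 1301\right) + 3387471 = \left(-3321285 + 2602\right) + 3387471 = -3318683 + 3387471 = 68788$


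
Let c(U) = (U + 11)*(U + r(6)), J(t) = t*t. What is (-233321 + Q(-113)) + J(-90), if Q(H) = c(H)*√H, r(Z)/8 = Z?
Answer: -225221 + 6630*I*√113 ≈ -2.2522e+5 + 70478.0*I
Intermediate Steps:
J(t) = t²
r(Z) = 8*Z
c(U) = (11 + U)*(48 + U) (c(U) = (U + 11)*(U + 8*6) = (11 + U)*(U + 48) = (11 + U)*(48 + U))
Q(H) = √H*(528 + H² + 59*H) (Q(H) = (528 + H² + 59*H)*√H = √H*(528 + H² + 59*H))
(-233321 + Q(-113)) + J(-90) = (-233321 + √(-113)*(528 + (-113)² + 59*(-113))) + (-90)² = (-233321 + (I*√113)*(528 + 12769 - 6667)) + 8100 = (-233321 + (I*√113)*6630) + 8100 = (-233321 + 6630*I*√113) + 8100 = -225221 + 6630*I*√113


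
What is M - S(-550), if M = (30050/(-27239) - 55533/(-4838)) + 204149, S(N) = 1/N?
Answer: 3699380933752508/18120063775 ≈ 2.0416e+5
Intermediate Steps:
M = 26904588369505/131782282 (M = (30050*(-1/27239) - 55533*(-1/4838)) + 204149 = (-30050/27239 + 55533/4838) + 204149 = 1367281487/131782282 + 204149 = 26904588369505/131782282 ≈ 2.0416e+5)
M - S(-550) = 26904588369505/131782282 - 1/(-550) = 26904588369505/131782282 - 1*(-1/550) = 26904588369505/131782282 + 1/550 = 3699380933752508/18120063775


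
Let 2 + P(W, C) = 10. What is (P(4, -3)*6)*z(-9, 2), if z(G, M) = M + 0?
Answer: 96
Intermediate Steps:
P(W, C) = 8 (P(W, C) = -2 + 10 = 8)
z(G, M) = M
(P(4, -3)*6)*z(-9, 2) = (8*6)*2 = 48*2 = 96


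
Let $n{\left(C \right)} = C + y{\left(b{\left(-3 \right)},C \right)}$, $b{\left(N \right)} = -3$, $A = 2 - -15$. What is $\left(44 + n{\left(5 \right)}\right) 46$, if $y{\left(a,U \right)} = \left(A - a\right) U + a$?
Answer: $6716$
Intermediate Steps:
$A = 17$ ($A = 2 + 15 = 17$)
$y{\left(a,U \right)} = a + U \left(17 - a\right)$ ($y{\left(a,U \right)} = \left(17 - a\right) U + a = U \left(17 - a\right) + a = a + U \left(17 - a\right)$)
$n{\left(C \right)} = -3 + 21 C$ ($n{\left(C \right)} = C - \left(3 - 17 C + C \left(-3\right)\right) = C + \left(-3 + 17 C + 3 C\right) = C + \left(-3 + 20 C\right) = -3 + 21 C$)
$\left(44 + n{\left(5 \right)}\right) 46 = \left(44 + \left(-3 + 21 \cdot 5\right)\right) 46 = \left(44 + \left(-3 + 105\right)\right) 46 = \left(44 + 102\right) 46 = 146 \cdot 46 = 6716$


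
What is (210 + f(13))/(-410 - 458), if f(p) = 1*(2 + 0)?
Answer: -53/217 ≈ -0.24424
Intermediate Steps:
f(p) = 2 (f(p) = 1*2 = 2)
(210 + f(13))/(-410 - 458) = (210 + 2)/(-410 - 458) = 212/(-868) = 212*(-1/868) = -53/217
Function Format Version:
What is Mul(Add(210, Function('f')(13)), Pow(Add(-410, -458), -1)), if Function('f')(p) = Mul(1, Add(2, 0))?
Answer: Rational(-53, 217) ≈ -0.24424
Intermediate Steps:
Function('f')(p) = 2 (Function('f')(p) = Mul(1, 2) = 2)
Mul(Add(210, Function('f')(13)), Pow(Add(-410, -458), -1)) = Mul(Add(210, 2), Pow(Add(-410, -458), -1)) = Mul(212, Pow(-868, -1)) = Mul(212, Rational(-1, 868)) = Rational(-53, 217)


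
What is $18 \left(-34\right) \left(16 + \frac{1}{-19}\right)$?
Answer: $- \frac{185436}{19} \approx -9759.8$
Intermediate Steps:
$18 \left(-34\right) \left(16 + \frac{1}{-19}\right) = - 612 \left(16 - \frac{1}{19}\right) = \left(-612\right) \frac{303}{19} = - \frac{185436}{19}$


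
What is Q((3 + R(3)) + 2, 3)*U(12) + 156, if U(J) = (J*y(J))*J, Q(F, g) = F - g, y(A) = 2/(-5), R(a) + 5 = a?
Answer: 156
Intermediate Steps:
R(a) = -5 + a
y(A) = -2/5 (y(A) = 2*(-1/5) = -2/5)
U(J) = -2*J**2/5 (U(J) = (J*(-2/5))*J = (-2*J/5)*J = -2*J**2/5)
Q((3 + R(3)) + 2, 3)*U(12) + 156 = (((3 + (-5 + 3)) + 2) - 1*3)*(-2/5*12**2) + 156 = (((3 - 2) + 2) - 3)*(-2/5*144) + 156 = ((1 + 2) - 3)*(-288/5) + 156 = (3 - 3)*(-288/5) + 156 = 0*(-288/5) + 156 = 0 + 156 = 156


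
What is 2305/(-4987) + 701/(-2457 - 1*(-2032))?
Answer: -4475512/2119475 ≈ -2.1116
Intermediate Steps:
2305/(-4987) + 701/(-2457 - 1*(-2032)) = 2305*(-1/4987) + 701/(-2457 + 2032) = -2305/4987 + 701/(-425) = -2305/4987 + 701*(-1/425) = -2305/4987 - 701/425 = -4475512/2119475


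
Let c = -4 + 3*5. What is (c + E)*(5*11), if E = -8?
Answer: 165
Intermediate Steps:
c = 11 (c = -4 + 15 = 11)
(c + E)*(5*11) = (11 - 8)*(5*11) = 3*55 = 165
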